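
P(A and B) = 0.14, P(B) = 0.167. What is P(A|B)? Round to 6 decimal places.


P(A|B) = P(A and B) / P(B) = 0.14 / 0.167 = 140/167 ≈ 0.83832335

0.838323


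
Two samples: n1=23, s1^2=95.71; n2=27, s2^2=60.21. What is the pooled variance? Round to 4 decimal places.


sp^2 = ((n1-1)*s1^2 + (n2-1)*s2^2)/(n1+n2-2)
(n1-1)*s1^2 = 22 * 95.71 = 2105.62
(n2-1)*s2^2 = 26 * 60.21 = 1565.46
numerator = 2105.62 + 1565.46 = 3671.08
n1+n2-2 = 48
sp^2 = 3671.08 / 48 = 91777/1200 ≈ 76.480833

76.4808


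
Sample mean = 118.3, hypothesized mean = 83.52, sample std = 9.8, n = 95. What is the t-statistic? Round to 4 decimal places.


t = (xbar - mu0) / (s/sqrt(n))
xbar - mu0 = 118.3 - 83.52 = 34.78
sqrt(95) ≈ 9.74679434
s/sqrt(n) = 9.8 / 9.74679434 ≈ 1.00545879
t = 34.78 / 1.00545879 ≈ 34.591174

34.5912


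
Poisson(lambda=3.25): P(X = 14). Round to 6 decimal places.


P = e^(-lam) * lam^k / k!
e^(-3.25) ≈ 0.03877421
lam^k = 3.25^14 ≈ 14667870.051039
k! = 14! = 87178291200
P = 0.03877421 * 14667870.051039 / 87178291200 ≈ 0.000007

0.000007


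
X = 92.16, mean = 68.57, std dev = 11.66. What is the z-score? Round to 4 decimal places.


z = (X - mu) / sigma
X - mu = 92.16 - 68.57 = 23.59
z = 23.59 / 11.66 = 2359/1166 ≈ 2.023156

2.0232


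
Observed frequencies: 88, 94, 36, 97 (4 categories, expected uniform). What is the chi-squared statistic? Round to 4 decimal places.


chi2 = sum((O-E)^2/E), E = total/4
total = 315, E = 315/4 = 78.75
(88 - 78.75)^2 / 78.75 = 85.5625 / 78.75 = 1369/1260 ≈ 1.086508
(94 - 78.75)^2 / 78.75 = 232.5625 / 78.75 = 3721/1260 ≈ 2.953175
(36 - 78.75)^2 / 78.75 = 1827.5625 / 78.75 = 3249/140 ≈ 23.207143
(97 - 78.75)^2 / 78.75 = 333.0625 / 78.75 = 5329/1260 ≈ 4.229365
chi2 = 661/21 ≈ 31.476190

31.4762


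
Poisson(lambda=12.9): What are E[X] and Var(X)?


E[X] = Var(X) = lambda = 12.9

12.9, 12.9


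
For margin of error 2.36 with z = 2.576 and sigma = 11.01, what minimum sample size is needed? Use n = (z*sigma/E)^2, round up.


z*sigma/E = 2.576 * 11.01 / 2.36 ≈ 12.017695
(z*sigma/E)^2 ≈ 144.424991
round up: n = 145

145


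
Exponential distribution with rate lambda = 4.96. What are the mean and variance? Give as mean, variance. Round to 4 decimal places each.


mean = 1/lam, var = 1/lam^2
mean = 1 / 4.96 = 25/124 ≈ 0.201613
lam^2 = 4.96^2 = 24.6016
var = 1 / 24.6016 ≈ 0.040648

0.2016, 0.0406


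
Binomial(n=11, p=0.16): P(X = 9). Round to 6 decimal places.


P = C(n,k) * p^k * (1-p)^(n-k)
C(11,9) = 55
p^k = 0.16^9 ≈ 0.00000006871948
(1-p)^(n-k) = 0.84^2 = 0.7056
P = 55 * 0.00000006871948 * 0.7056 ≈ 0.000003

0.000003


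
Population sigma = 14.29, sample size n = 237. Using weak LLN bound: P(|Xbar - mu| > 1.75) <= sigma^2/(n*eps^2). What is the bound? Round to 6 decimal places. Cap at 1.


bound = min(1, sigma^2/(n*eps^2))
sigma^2 = 14.29^2 = 204.2041
n*eps^2 = 237 * 1.75^2 = 237 * 3.0625 = 725.8125
sigma^2/(n*eps^2) = 204.2041 / 725.8125 ≈ 0.28134553

0.281346


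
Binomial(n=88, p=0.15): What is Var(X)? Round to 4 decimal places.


Var = n*p*(1-p) = 88 * 0.15 * 0.85 = 11.22

11.2200


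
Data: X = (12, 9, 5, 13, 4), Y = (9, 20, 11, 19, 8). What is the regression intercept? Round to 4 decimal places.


a = ybar - b*xbar, where b = sum((xi-xbar)(yi-ybar)) / sum((xi-xbar)^2)
n = 5, xbar = 43/5 = 8.6, ybar = 67/5 = 13.4
Sxy = sum((xi-xbar)(yi-ybar)) = 45.8
Sxx = sum((xi-xbar)^2) = 65.2
b = Sxy / Sxx = 229/326 ≈ 0.702454
a = 13.4 - 0.702454 * 8.6 = 2399/326 ≈ 7.358896

7.3589


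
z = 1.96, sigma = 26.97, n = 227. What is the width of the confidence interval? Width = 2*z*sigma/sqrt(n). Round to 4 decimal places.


width = 2*z*sigma/sqrt(n)
2*z*sigma = 2 * 1.96 * 26.97 = 105.7224
sqrt(227) ≈ 15.066519
width = 105.7224 / 15.066519 ≈ 7.017042

7.0170


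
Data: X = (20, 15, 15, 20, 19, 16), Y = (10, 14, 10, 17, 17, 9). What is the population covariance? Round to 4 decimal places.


Cov = (1/n)*sum((xi-xbar)(yi-ybar))
n = 6, xbar = 105/6 = 17.5, ybar = 77/6 ≈ 12.833333
sum((xi-xbar)(yi-ybar)) = 19.5
Cov = 19.5 / 6 = 3.25

3.2500


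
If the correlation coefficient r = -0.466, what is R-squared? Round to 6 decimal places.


R^2 = r^2 = (-0.466)^2 = 0.217156

0.217156


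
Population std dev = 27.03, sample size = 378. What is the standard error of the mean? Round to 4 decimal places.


SE = sigma / sqrt(n)
sqrt(378) ≈ 19.442222
SE = 27.03 / 19.442222 ≈ 1.390273

1.3903


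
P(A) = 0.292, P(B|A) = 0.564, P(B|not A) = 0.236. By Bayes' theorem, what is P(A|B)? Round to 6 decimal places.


P(A|B) = P(B|A)*P(A) / P(B), P(B) = P(B|A)*P(A) + P(B|not A)*P(not A)
P(B|A)*P(A) = 0.564 * 0.292 = 0.164688
P(B|not A)*P(not A) = 0.236 * 0.708 = 0.167088
P(B) = 0.164688 + 0.167088 = 0.331776
P(A|B) = 0.164688 / 0.331776 = 3431/6912 ≈ 0.49638310

0.496383


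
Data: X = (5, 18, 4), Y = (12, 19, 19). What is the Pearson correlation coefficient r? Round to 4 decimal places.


r = sum((xi-xbar)(yi-ybar)) / sqrt(sum((xi-xbar)^2) * sum((yi-ybar)^2))
n = 3, xbar = 27/3 = 9, ybar = 50/3 ≈ 16.666667
Sxy = sum((xi-xbar)(yi-ybar)) = 28
Sxx = sum((xi-xbar)^2) = 122
Syy = sum((yi-ybar)^2) = 98/3 ≈ 32.666667
sqrt(Sxx*Syy) ≈ 63.129497
r = Sxy / sqrt(Sxx*Syy) = 28 / 63.129497 ≈ 0.443533

0.4435


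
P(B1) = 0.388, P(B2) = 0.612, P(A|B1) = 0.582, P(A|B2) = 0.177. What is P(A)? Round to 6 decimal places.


P(A) = P(A|B1)*P(B1) + P(A|B2)*P(B2)
P(A|B1)*P(B1) = 0.582 * 0.388 = 0.225816
P(A|B2)*P(B2) = 0.177 * 0.612 = 0.108324
P(A) = 0.225816 + 0.108324 = 0.33414

0.334140


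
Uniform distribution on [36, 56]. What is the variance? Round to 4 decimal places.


Var = (b-a)^2 / 12
(b-a)^2 = (56 - 36)^2 = 400
Var = 400/12 ≈ 33.333333

33.3333


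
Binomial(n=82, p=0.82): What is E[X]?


E[X] = n*p = 82 * 0.82 = 67.24

67.24


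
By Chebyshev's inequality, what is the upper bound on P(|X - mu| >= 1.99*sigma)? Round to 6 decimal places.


P <= 1/k^2
k^2 = 1.99^2 = 3.9601
1/k^2 = 1 / 3.9601 ≈ 0.25251888

0.252519


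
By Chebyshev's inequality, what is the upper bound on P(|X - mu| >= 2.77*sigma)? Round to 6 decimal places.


P <= 1/k^2
k^2 = 2.77^2 = 7.6729
1/k^2 = 1 / 7.6729 ≈ 0.13032882

0.130329


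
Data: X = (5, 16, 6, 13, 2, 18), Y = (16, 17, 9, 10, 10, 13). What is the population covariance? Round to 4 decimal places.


Cov = (1/n)*sum((xi-xbar)(yi-ybar))
n = 6, xbar = 60/6 = 10, ybar = 75/6 = 12.5
sum((xi-xbar)(yi-ybar)) = 40
Cov = 40 / 6 = 20/3 ≈ 6.666667

6.6667


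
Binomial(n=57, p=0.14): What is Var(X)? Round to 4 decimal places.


Var = n*p*(1-p) = 57 * 0.14 * 0.86 = 6.8628

6.8628


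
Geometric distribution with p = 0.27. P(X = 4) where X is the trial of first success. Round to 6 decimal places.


P = (1-p)^(k-1) * p
(1-p)^(k-1) = 0.73^3 = 0.389017
P = 0.389017 * 0.27 ≈ 0.1050346

0.105035


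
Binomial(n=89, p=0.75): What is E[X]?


E[X] = n*p = 89 * 0.75 = 66.75

66.75


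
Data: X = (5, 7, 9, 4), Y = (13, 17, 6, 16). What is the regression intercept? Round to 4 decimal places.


a = ybar - b*xbar, where b = sum((xi-xbar)(yi-ybar)) / sum((xi-xbar)^2)
n = 4, xbar = 25/4 = 6.25, ybar = 52/4 = 13
Sxy = sum((xi-xbar)(yi-ybar)) = -23
Sxx = sum((xi-xbar)^2) = 14.75
b = Sxy / Sxx = -92/59 ≈ -1.559322
a = 13 - (-1.559322) * 6.25 = 1342/59 ≈ 22.745763

22.7458


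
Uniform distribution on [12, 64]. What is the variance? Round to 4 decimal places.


Var = (b-a)^2 / 12
(b-a)^2 = (64 - 12)^2 = 2704
Var = 2704/12 ≈ 225.333333

225.3333


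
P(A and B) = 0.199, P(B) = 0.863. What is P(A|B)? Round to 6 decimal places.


P(A|B) = P(A and B) / P(B) = 0.199 / 0.863 = 199/863 ≈ 0.23059096

0.230591


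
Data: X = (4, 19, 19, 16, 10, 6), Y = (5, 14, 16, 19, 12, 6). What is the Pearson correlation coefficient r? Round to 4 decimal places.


r = sum((xi-xbar)(yi-ybar)) / sqrt(sum((xi-xbar)^2) * sum((yi-ybar)^2))
n = 6, xbar = 74/6 = 37/3 ≈ 12.333333, ybar = 72/6 = 12
Sxy = sum((xi-xbar)(yi-ybar)) = 162
Sxx = sum((xi-xbar)^2) = 652/3 ≈ 217.333333
Syy = sum((yi-ybar)^2) = 154
sqrt(Sxx*Syy) ≈ 182.946258
r = Sxy / sqrt(Sxx*Syy) = 162 / 182.946258 ≈ 0.885506

0.8855


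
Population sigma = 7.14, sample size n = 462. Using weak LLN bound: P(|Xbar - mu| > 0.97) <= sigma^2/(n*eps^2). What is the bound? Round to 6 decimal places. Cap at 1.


bound = min(1, sigma^2/(n*eps^2))
sigma^2 = 7.14^2 = 50.9796
n*eps^2 = 462 * 0.97^2 = 462 * 0.9409 = 434.6958
sigma^2/(n*eps^2) = 50.9796 / 434.6958 ≈ 0.11727650

0.117276


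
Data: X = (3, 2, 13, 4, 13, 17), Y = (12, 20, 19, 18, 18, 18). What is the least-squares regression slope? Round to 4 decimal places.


b = sum((xi-xbar)(yi-ybar)) / sum((xi-xbar)^2)
n = 6, xbar = 52/6 = 26/3 ≈ 8.666667, ybar = 105/6 = 17.5
Sxy = sum((xi-xbar)(yi-ybar)) = 25
Sxx = sum((xi-xbar)^2) = 616/3 ≈ 205.333333
b = Sxy / Sxx = 75/616 ≈ 0.121753

0.1218


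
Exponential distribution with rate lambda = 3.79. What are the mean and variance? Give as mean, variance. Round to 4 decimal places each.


mean = 1/lam, var = 1/lam^2
mean = 1 / 3.79 = 100/379 ≈ 0.263852
lam^2 = 3.79^2 = 14.3641
var = 1 / 14.3641 ≈ 0.069618

0.2639, 0.0696


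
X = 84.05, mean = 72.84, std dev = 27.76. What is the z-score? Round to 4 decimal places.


z = (X - mu) / sigma
X - mu = 84.05 - 72.84 = 11.21
z = 11.21 / 27.76 = 1121/2776 ≈ 0.403818

0.4038


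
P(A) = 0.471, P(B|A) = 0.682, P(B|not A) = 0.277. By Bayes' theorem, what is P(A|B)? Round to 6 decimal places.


P(A|B) = P(B|A)*P(A) / P(B), P(B) = P(B|A)*P(A) + P(B|not A)*P(not A)
P(B|A)*P(A) = 0.682 * 0.471 = 0.321222
P(B|not A)*P(not A) = 0.277 * 0.529 = 0.146533
P(B) = 0.321222 + 0.146533 = 0.467755
P(A|B) = 0.321222 / 0.467755 ≈ 0.68673130

0.686731


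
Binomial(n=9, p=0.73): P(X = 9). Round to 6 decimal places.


P = C(n,k) * p^k * (1-p)^(n-k)
C(9,9) = 1
p^k = 0.73^9 ≈ 0.05887159
(1-p)^(n-k) = 0.27^0 = 1
P = 1 * 0.05887159 * 1 ≈ 0.058872

0.058872


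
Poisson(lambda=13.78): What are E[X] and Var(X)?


E[X] = Var(X) = lambda = 13.78

13.78, 13.78


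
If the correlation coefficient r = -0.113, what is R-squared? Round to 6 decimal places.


R^2 = r^2 = (-0.113)^2 = 0.012769

0.012769


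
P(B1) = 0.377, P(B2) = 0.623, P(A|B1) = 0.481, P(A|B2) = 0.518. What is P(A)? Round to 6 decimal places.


P(A) = P(A|B1)*P(B1) + P(A|B2)*P(B2)
P(A|B1)*P(B1) = 0.481 * 0.377 = 0.181337
P(A|B2)*P(B2) = 0.518 * 0.623 = 0.322714
P(A) = 0.181337 + 0.322714 = 0.504051

0.504051


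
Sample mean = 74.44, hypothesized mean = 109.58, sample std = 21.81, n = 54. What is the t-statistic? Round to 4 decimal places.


t = (xbar - mu0) / (s/sqrt(n))
xbar - mu0 = 74.44 - 109.58 = -35.14
sqrt(54) ≈ 7.34846923
s/sqrt(n) = 21.81 / 7.34846923 ≈ 2.96796507
t = -35.14 / 2.96796507 ≈ -11.839762

-11.8398


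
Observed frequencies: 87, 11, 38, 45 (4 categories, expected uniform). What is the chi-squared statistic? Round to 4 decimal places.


chi2 = sum((O-E)^2/E), E = total/4
total = 181, E = 181/4 = 45.25
(87 - 45.25)^2 / 45.25 = 1743.0625 / 45.25 = 27889/724 ≈ 38.520718
(11 - 45.25)^2 / 45.25 = 1173.0625 / 45.25 = 18769/724 ≈ 25.924033
(38 - 45.25)^2 / 45.25 = 52.5625 / 45.25 = 841/724 ≈ 1.161602
(45 - 45.25)^2 / 45.25 = 0.0625 / 45.25 = 1/724 ≈ 0.001381
chi2 = 11875/181 ≈ 65.607735

65.6077


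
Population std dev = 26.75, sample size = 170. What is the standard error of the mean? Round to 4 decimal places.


SE = sigma / sqrt(n)
sqrt(170) ≈ 13.038405
SE = 26.75 / 13.038405 ≈ 2.051631

2.0516


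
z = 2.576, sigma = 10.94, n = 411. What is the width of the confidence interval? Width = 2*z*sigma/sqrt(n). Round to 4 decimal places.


width = 2*z*sigma/sqrt(n)
2*z*sigma = 2 * 2.576 * 10.94 = 56.36288
sqrt(411) ≈ 20.273135
width = 56.36288 / 20.273135 ≈ 2.780176

2.7802


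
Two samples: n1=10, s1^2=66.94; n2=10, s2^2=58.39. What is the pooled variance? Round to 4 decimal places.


sp^2 = ((n1-1)*s1^2 + (n2-1)*s2^2)/(n1+n2-2)
(n1-1)*s1^2 = 9 * 66.94 = 602.46
(n2-1)*s2^2 = 9 * 58.39 = 525.51
numerator = 602.46 + 525.51 = 1127.97
n1+n2-2 = 18
sp^2 = 1127.97 / 18 = 62.665

62.6650


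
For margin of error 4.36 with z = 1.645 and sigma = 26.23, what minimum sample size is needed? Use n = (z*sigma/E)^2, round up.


z*sigma/E = 1.645 * 26.23 / 4.36 ≈ 9.896411
(z*sigma/E)^2 ≈ 97.938942
round up: n = 98

98


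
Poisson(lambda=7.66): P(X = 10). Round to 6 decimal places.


P = e^(-lam) * lam^k / k!
e^(-7.66) ≈ 0.0004713074
lam^k = 7.66^10 ≈ 695484885.695403
k! = 10! = 3628800
P = 0.0004713074 * 695484885.695403 / 3628800 ≈ 0.090329

0.090329


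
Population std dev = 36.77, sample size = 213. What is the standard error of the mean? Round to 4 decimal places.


SE = sigma / sqrt(n)
sqrt(213) ≈ 14.594520
SE = 36.77 / 14.594520 ≈ 2.519439

2.5194


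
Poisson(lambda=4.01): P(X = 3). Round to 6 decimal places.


P = e^(-lam) * lam^k / k!
e^(-4.01) ≈ 0.01813340
lam^k = 4.01^3 = 64.481201
k! = 3! = 6
P = 0.01813340 * 64.481201 / 6 ≈ 0.194877

0.194877


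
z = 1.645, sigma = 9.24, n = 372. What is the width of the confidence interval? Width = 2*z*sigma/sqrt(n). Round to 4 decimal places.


width = 2*z*sigma/sqrt(n)
2*z*sigma = 2 * 1.645 * 9.24 = 30.3996
sqrt(372) ≈ 19.287302
width = 30.3996 / 19.287302 ≈ 1.576146

1.5761


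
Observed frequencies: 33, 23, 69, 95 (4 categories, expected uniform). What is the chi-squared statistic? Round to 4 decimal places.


chi2 = sum((O-E)^2/E), E = total/4
total = 220, E = 220/4 = 55
(33 - 55)^2 / 55 = 484 / 55 = 8.8
(23 - 55)^2 / 55 = 1024 / 55 = 1024/55 ≈ 18.618182
(69 - 55)^2 / 55 = 196 / 55 = 196/55 ≈ 3.563636
(95 - 55)^2 / 55 = 1600 / 55 = 320/11 ≈ 29.090909
chi2 = 3304/55 ≈ 60.072727

60.0727


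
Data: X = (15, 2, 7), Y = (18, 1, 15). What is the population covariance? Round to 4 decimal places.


Cov = (1/n)*sum((xi-xbar)(yi-ybar))
n = 3, xbar = 24/3 = 8, ybar = 34/3 ≈ 11.333333
sum((xi-xbar)(yi-ybar)) = 105
Cov = 105 / 3 = 35

35.0000


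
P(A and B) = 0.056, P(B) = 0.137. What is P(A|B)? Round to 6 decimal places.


P(A|B) = P(A and B) / P(B) = 0.056 / 0.137 = 56/137 ≈ 0.40875912

0.408759


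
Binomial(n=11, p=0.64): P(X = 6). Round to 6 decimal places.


P = C(n,k) * p^k * (1-p)^(n-k)
C(11,6) = 462
p^k = 0.64^6 ≈ 0.06871948
(1-p)^(n-k) = 0.36^5 ≈ 0.006046618
P = 462 * 0.06871948 * 0.006046618 ≈ 0.191970

0.191970


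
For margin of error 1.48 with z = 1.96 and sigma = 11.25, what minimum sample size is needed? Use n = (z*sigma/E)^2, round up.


z*sigma/E = 1.96 * 11.25 / 1.48 = 2205/148 ≈ 14.898649
(z*sigma/E)^2 ≈ 221.969732
round up: n = 222

222


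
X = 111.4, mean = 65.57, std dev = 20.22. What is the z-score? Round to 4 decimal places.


z = (X - mu) / sigma
X - mu = 111.4 - 65.57 = 45.83
z = 45.83 / 20.22 = 4583/2022 ≈ 2.266568

2.2666


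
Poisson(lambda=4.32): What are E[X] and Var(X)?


E[X] = Var(X) = lambda = 4.32

4.32, 4.32


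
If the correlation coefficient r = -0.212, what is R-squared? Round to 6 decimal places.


R^2 = r^2 = (-0.212)^2 = 0.044944

0.044944


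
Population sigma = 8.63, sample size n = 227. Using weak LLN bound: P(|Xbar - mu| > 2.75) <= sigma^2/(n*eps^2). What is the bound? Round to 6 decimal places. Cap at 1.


bound = min(1, sigma^2/(n*eps^2))
sigma^2 = 8.63^2 = 74.4769
n*eps^2 = 227 * 2.75^2 = 227 * 7.5625 = 1716.6875
sigma^2/(n*eps^2) = 74.4769 / 1716.6875 ≈ 0.04338408

0.043384


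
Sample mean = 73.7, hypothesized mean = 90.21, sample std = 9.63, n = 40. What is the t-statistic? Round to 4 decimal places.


t = (xbar - mu0) / (s/sqrt(n))
xbar - mu0 = 73.7 - 90.21 = -16.51
sqrt(40) ≈ 6.32455532
s/sqrt(n) = 9.63 / 6.32455532 ≈ 1.52263669
t = -16.51 / 1.52263669 ≈ -10.843033

-10.8430


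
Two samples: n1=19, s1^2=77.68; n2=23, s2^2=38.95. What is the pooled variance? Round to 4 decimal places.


sp^2 = ((n1-1)*s1^2 + (n2-1)*s2^2)/(n1+n2-2)
(n1-1)*s1^2 = 18 * 77.68 = 1398.24
(n2-1)*s2^2 = 22 * 38.95 = 856.9
numerator = 1398.24 + 856.9 = 2255.14
n1+n2-2 = 40
sp^2 = 2255.14 / 40 = 56.3785

56.3785


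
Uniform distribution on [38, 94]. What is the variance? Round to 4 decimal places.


Var = (b-a)^2 / 12
(b-a)^2 = (94 - 38)^2 = 3136
Var = 3136/12 ≈ 261.333333

261.3333


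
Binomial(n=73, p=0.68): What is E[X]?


E[X] = n*p = 73 * 0.68 = 49.64

49.64


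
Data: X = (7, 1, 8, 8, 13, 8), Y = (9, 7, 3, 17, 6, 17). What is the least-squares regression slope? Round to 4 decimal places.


b = sum((xi-xbar)(yi-ybar)) / sum((xi-xbar)^2)
n = 6, xbar = 45/6 = 7.5, ybar = 59/6 ≈ 9.833333
Sxy = sum((xi-xbar)(yi-ybar)) = 1.5
Sxx = sum((xi-xbar)^2) = 73.5
b = Sxy / Sxx = 1/49 ≈ 0.020408

0.0204


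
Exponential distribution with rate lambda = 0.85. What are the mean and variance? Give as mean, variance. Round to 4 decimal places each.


mean = 1/lam, var = 1/lam^2
mean = 1 / 0.85 = 20/17 ≈ 1.176471
lam^2 = 0.85^2 = 0.7225
var = 1 / 0.7225 = 400/289 ≈ 1.384083

1.1765, 1.3841


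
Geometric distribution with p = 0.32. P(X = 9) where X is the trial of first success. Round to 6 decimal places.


P = (1-p)^(k-1) * p
(1-p)^(k-1) = 0.68^8 ≈ 0.04571632
P = 0.04571632 * 0.32 ≈ 0.01462922

0.014629


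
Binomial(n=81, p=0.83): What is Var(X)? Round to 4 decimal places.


Var = n*p*(1-p) = 81 * 0.83 * 0.17 = 11.4291

11.4291


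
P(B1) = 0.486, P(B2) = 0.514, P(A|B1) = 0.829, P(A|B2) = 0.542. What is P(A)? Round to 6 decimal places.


P(A) = P(A|B1)*P(B1) + P(A|B2)*P(B2)
P(A|B1)*P(B1) = 0.829 * 0.486 = 0.402894
P(A|B2)*P(B2) = 0.542 * 0.514 = 0.278588
P(A) = 0.402894 + 0.278588 = 0.681482

0.681482


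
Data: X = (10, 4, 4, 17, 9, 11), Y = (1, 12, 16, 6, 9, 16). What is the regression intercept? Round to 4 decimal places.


a = ybar - b*xbar, where b = sum((xi-xbar)(yi-ybar)) / sum((xi-xbar)^2)
n = 6, xbar = 55/6 ≈ 9.166667, ybar = 60/6 = 10
Sxy = sum((xi-xbar)(yi-ybar)) = -69
Sxx = sum((xi-xbar)^2) = 713/6 ≈ 118.833333
b = Sxy / Sxx = -18/31 ≈ -0.580645
a = 10 - (-0.580645) * 9.166667 = 475/31 ≈ 15.322581

15.3226


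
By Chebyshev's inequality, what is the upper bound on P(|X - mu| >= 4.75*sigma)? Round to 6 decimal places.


P <= 1/k^2
k^2 = 4.75^2 = 22.5625
1/k^2 = 1 / 22.5625 = 16/361 ≈ 0.04432133

0.044321


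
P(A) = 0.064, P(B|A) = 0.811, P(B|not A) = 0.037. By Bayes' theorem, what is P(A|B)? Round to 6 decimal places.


P(A|B) = P(B|A)*P(A) / P(B), P(B) = P(B|A)*P(A) + P(B|not A)*P(not A)
P(B|A)*P(A) = 0.811 * 0.064 = 0.051904
P(B|not A)*P(not A) = 0.037 * 0.936 = 0.034632
P(B) = 0.051904 + 0.034632 = 0.086536
P(A|B) = 0.051904 / 0.086536 ≈ 0.59979662

0.599797


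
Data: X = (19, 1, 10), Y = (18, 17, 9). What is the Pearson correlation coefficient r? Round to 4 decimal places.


r = sum((xi-xbar)(yi-ybar)) / sqrt(sum((xi-xbar)^2) * sum((yi-ybar)^2))
n = 3, xbar = 30/3 = 10, ybar = 44/3 ≈ 14.666667
Sxy = sum((xi-xbar)(yi-ybar)) = 9
Sxx = sum((xi-xbar)^2) = 162
Syy = sum((yi-ybar)^2) = 146/3 ≈ 48.666667
sqrt(Sxx*Syy) ≈ 88.791892
r = Sxy / sqrt(Sxx*Syy) = 9 / 88.791892 ≈ 0.101361

0.1014


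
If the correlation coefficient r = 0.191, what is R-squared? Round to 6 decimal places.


R^2 = r^2 = (0.191)^2 = 0.036481

0.036481


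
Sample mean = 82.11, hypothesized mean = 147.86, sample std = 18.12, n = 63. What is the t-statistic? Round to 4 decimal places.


t = (xbar - mu0) / (s/sqrt(n))
xbar - mu0 = 82.11 - 147.86 = -65.75
sqrt(63) ≈ 7.93725393
s/sqrt(n) = 18.12 / 7.93725393 ≈ 2.28290542
t = -65.75 / 2.28290542 ≈ -28.801018

-28.8010


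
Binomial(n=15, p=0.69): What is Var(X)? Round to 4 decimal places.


Var = n*p*(1-p) = 15 * 0.69 * 0.31 = 3.2085

3.2085


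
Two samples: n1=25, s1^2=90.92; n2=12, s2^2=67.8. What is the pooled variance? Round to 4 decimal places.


sp^2 = ((n1-1)*s1^2 + (n2-1)*s2^2)/(n1+n2-2)
(n1-1)*s1^2 = 24 * 90.92 = 2182.08
(n2-1)*s2^2 = 11 * 67.8 = 745.8
numerator = 2182.08 + 745.8 = 2927.88
n1+n2-2 = 35
sp^2 = 2927.88 / 35 = 73197/875 ≈ 83.653714

83.6537


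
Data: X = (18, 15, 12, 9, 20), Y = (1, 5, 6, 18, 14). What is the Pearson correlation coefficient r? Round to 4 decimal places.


r = sum((xi-xbar)(yi-ybar)) / sqrt(sum((xi-xbar)^2) * sum((yi-ybar)^2))
n = 5, xbar = 74/5 = 14.8, ybar = 44/5 = 8.8
Sxy = sum((xi-xbar)(yi-ybar)) = -44.2
Sxx = sum((xi-xbar)^2) = 78.8
Syy = sum((yi-ybar)^2) = 194.8
sqrt(Sxx*Syy) ≈ 123.896085
r = Sxy / sqrt(Sxx*Syy) = -44.2 / 123.896085 ≈ -0.356751

-0.3568


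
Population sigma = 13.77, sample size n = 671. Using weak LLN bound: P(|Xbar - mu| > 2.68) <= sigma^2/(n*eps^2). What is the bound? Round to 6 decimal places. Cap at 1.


bound = min(1, sigma^2/(n*eps^2))
sigma^2 = 13.77^2 = 189.6129
n*eps^2 = 671 * 2.68^2 = 671 * 7.1824 = 4819.3904
sigma^2/(n*eps^2) = 189.6129 / 4819.3904 ≈ 0.03934375

0.039344


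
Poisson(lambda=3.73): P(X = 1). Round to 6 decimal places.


P = e^(-lam) * lam^k / k!
e^(-3.73) ≈ 0.02399284
lam^k = 3.73^1 = 3.73
k! = 1! = 1
P = 0.02399284 * 3.73 / 1 ≈ 0.089493

0.089493


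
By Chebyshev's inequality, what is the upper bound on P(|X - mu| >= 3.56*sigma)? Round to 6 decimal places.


P <= 1/k^2
k^2 = 3.56^2 = 12.6736
1/k^2 = 1 / 12.6736 = 625/7921 ≈ 0.07890418

0.078904


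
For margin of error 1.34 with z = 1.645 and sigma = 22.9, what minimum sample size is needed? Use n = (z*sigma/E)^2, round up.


z*sigma/E = 1.645 * 22.9 / 1.34 = 75341/2680 ≈ 28.112313
(z*sigma/E)^2 ≈ 790.302167
round up: n = 791

791


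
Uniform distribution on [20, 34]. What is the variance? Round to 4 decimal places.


Var = (b-a)^2 / 12
(b-a)^2 = (34 - 20)^2 = 196
Var = 196/12 ≈ 16.333333

16.3333


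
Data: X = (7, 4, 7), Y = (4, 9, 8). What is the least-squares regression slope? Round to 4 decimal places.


b = sum((xi-xbar)(yi-ybar)) / sum((xi-xbar)^2)
n = 3, xbar = 18/3 = 6, ybar = 21/3 = 7
Sxy = sum((xi-xbar)(yi-ybar)) = -6
Sxx = sum((xi-xbar)^2) = 6
b = Sxy / Sxx = -1

-1.0000


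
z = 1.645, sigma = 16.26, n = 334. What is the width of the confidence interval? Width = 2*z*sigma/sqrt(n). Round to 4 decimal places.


width = 2*z*sigma/sqrt(n)
2*z*sigma = 2 * 1.645 * 16.26 = 53.4954
sqrt(334) ≈ 18.275667
width = 53.4954 / 18.275667 ≈ 2.927138

2.9271


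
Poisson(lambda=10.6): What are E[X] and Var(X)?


E[X] = Var(X) = lambda = 10.6

10.6, 10.6


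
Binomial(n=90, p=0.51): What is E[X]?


E[X] = n*p = 90 * 0.51 = 45.9

45.9


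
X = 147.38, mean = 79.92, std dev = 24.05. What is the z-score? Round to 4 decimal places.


z = (X - mu) / sigma
X - mu = 147.38 - 79.92 = 67.46
z = 67.46 / 24.05 = 6746/2405 ≈ 2.804990

2.8050


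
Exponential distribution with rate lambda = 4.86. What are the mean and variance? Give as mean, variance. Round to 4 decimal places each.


mean = 1/lam, var = 1/lam^2
mean = 1 / 4.86 = 50/243 ≈ 0.205761
lam^2 = 4.86^2 = 23.6196
var = 1 / 23.6196 ≈ 0.042338

0.2058, 0.0423


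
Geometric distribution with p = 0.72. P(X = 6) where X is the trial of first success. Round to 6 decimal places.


P = (1-p)^(k-1) * p
(1-p)^(k-1) = 0.28^5 ≈ 0.001721037
P = 0.001721037 * 0.72 ≈ 0.001239146

0.001239


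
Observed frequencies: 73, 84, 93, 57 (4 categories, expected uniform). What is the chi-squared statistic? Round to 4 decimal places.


chi2 = sum((O-E)^2/E), E = total/4
total = 307, E = 307/4 = 76.75
(73 - 76.75)^2 / 76.75 = 14.0625 / 76.75 = 225/1228 ≈ 0.183225
(84 - 76.75)^2 / 76.75 = 52.5625 / 76.75 = 841/1228 ≈ 0.684853
(93 - 76.75)^2 / 76.75 = 264.0625 / 76.75 = 4225/1228 ≈ 3.440554
(57 - 76.75)^2 / 76.75 = 390.0625 / 76.75 = 6241/1228 ≈ 5.082248
chi2 = 2883/307 ≈ 9.390879

9.3909


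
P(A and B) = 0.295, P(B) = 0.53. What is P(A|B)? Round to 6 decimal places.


P(A|B) = P(A and B) / P(B) = 0.295 / 0.53 = 59/106 ≈ 0.55660377

0.556604


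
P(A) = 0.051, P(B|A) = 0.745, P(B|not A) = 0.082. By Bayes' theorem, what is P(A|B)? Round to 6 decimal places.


P(A|B) = P(B|A)*P(A) / P(B), P(B) = P(B|A)*P(A) + P(B|not A)*P(not A)
P(B|A)*P(A) = 0.745 * 0.051 = 0.037995
P(B|not A)*P(not A) = 0.082 * 0.949 = 0.077818
P(B) = 0.037995 + 0.077818 = 0.115813
P(A|B) = 0.037995 / 0.115813 ≈ 0.32807198

0.328072


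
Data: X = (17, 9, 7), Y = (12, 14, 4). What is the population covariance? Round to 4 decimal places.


Cov = (1/n)*sum((xi-xbar)(yi-ybar))
n = 3, xbar = 33/3 = 11, ybar = 30/3 = 10
sum((xi-xbar)(yi-ybar)) = 28
Cov = 28 / 3 = 28/3 ≈ 9.333333

9.3333


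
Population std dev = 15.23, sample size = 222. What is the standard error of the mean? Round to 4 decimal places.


SE = sigma / sqrt(n)
sqrt(222) ≈ 14.899664
SE = 15.23 / 14.899664 ≈ 1.022171

1.0222


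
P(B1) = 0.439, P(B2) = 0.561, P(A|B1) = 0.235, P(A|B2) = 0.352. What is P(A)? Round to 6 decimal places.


P(A) = P(A|B1)*P(B1) + P(A|B2)*P(B2)
P(A|B1)*P(B1) = 0.235 * 0.439 = 0.103165
P(A|B2)*P(B2) = 0.352 * 0.561 = 0.197472
P(A) = 0.103165 + 0.197472 = 0.300637

0.300637


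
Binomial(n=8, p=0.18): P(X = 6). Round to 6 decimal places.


P = C(n,k) * p^k * (1-p)^(n-k)
C(8,6) = 28
p^k = 0.18^6 ≈ 0.00003401222
(1-p)^(n-k) = 0.82^2 = 0.6724
P = 28 * 0.00003401222 * 0.6724 ≈ 0.000640

0.000640


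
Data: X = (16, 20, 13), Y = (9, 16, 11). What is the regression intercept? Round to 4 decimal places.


a = ybar - b*xbar, where b = sum((xi-xbar)(yi-ybar)) / sum((xi-xbar)^2)
n = 3, xbar = 49/3 ≈ 16.333333, ybar = 36/3 = 12
Sxy = sum((xi-xbar)(yi-ybar)) = 19
Sxx = sum((xi-xbar)^2) = 74/3 ≈ 24.666667
b = Sxy / Sxx = 57/74 ≈ 0.770270
a = 12 - 0.770270 * 16.333333 = -43/74 ≈ -0.581081

-0.5811


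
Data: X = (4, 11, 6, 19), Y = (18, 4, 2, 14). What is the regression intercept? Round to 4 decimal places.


a = ybar - b*xbar, where b = sum((xi-xbar)(yi-ybar)) / sum((xi-xbar)^2)
n = 4, xbar = 40/4 = 10, ybar = 38/4 = 9.5
Sxy = sum((xi-xbar)(yi-ybar)) = 14
Sxx = sum((xi-xbar)^2) = 134
b = Sxy / Sxx = 7/67 ≈ 0.104478
a = 9.5 - 0.104478 * 10 = 1133/134 ≈ 8.455224

8.4552


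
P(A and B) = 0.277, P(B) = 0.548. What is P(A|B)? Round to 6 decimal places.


P(A|B) = P(A and B) / P(B) = 0.277 / 0.548 = 277/548 ≈ 0.50547445

0.505474


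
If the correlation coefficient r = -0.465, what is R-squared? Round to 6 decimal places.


R^2 = r^2 = (-0.465)^2 = 0.216225

0.216225


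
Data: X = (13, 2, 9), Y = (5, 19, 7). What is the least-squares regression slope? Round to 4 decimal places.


b = sum((xi-xbar)(yi-ybar)) / sum((xi-xbar)^2)
n = 3, xbar = 24/3 = 8, ybar = 31/3 ≈ 10.333333
Sxy = sum((xi-xbar)(yi-ybar)) = -82
Sxx = sum((xi-xbar)^2) = 62
b = Sxy / Sxx = -41/31 ≈ -1.322581

-1.3226


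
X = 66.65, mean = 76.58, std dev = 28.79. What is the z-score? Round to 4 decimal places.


z = (X - mu) / sigma
X - mu = 66.65 - 76.58 = -9.93
z = -9.93 / 28.79 = -993/2879 ≈ -0.344911

-0.3449


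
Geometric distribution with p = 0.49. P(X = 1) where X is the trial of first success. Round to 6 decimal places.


P = (1-p)^(k-1) * p
(1-p)^(k-1) = 0.51^0 = 1
P = 1 * 0.49 = 0.49

0.490000


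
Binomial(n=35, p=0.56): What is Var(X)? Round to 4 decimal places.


Var = n*p*(1-p) = 35 * 0.56 * 0.44 = 8.624

8.6240


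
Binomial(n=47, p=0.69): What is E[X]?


E[X] = n*p = 47 * 0.69 = 32.43

32.43


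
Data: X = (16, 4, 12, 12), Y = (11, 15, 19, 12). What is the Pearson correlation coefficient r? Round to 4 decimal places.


r = sum((xi-xbar)(yi-ybar)) / sqrt(sum((xi-xbar)^2) * sum((yi-ybar)^2))
n = 4, xbar = 44/4 = 11, ybar = 57/4 = 14.25
Sxy = sum((xi-xbar)(yi-ybar)) = -19
Sxx = sum((xi-xbar)^2) = 76
Syy = sum((yi-ybar)^2) = 38.75
sqrt(Sxx*Syy) ≈ 54.267854
r = Sxy / sqrt(Sxx*Syy) = -19 / 54.267854 ≈ -0.350115

-0.3501


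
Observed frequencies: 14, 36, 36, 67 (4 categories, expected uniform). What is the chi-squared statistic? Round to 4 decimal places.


chi2 = sum((O-E)^2/E), E = total/4
total = 153, E = 153/4 = 38.25
(14 - 38.25)^2 / 38.25 = 588.0625 / 38.25 = 9409/612 ≈ 15.374183
(36 - 38.25)^2 / 38.25 = 5.0625 / 38.25 = 9/68 ≈ 0.132353
(36 - 38.25)^2 / 38.25 = 5.0625 / 38.25 = 9/68 ≈ 0.132353
(67 - 38.25)^2 / 38.25 = 826.5625 / 38.25 = 13225/612 ≈ 21.609477
chi2 = 5699/153 ≈ 37.248366

37.2484


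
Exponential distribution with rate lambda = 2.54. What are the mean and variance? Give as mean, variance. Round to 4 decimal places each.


mean = 1/lam, var = 1/lam^2
mean = 1 / 2.54 = 50/127 ≈ 0.393701
lam^2 = 2.54^2 = 6.4516
var = 1 / 6.4516 ≈ 0.155000

0.3937, 0.1550


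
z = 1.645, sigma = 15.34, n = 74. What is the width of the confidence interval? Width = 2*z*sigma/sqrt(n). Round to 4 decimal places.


width = 2*z*sigma/sqrt(n)
2*z*sigma = 2 * 1.645 * 15.34 = 50.4686
sqrt(74) ≈ 8.602325
width = 50.4686 / 8.602325 ≈ 5.866856

5.8669


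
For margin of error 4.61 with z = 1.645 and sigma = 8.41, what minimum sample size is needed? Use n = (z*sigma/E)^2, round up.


z*sigma/E = 1.645 * 8.41 / 4.61 ≈ 3.000965
(z*sigma/E)^2 ≈ 9.005793
round up: n = 10

10


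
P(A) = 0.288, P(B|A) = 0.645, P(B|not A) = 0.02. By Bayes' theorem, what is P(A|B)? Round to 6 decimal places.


P(A|B) = P(B|A)*P(A) / P(B), P(B) = P(B|A)*P(A) + P(B|not A)*P(not A)
P(B|A)*P(A) = 0.645 * 0.288 = 0.18576
P(B|not A)*P(not A) = 0.02 * 0.712 = 0.01424
P(B) = 0.18576 + 0.01424 = 0.2
P(A|B) = 0.18576 / 0.2 = 0.9288

0.928800


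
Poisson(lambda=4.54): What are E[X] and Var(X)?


E[X] = Var(X) = lambda = 4.54

4.54, 4.54


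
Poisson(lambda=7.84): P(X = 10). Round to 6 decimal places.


P = e^(-lam) * lam^k / k!
e^(-7.84) ≈ 0.0003936690
lam^k = 7.84^10 ≈ 877325246.008234
k! = 10! = 3628800
P = 0.0003936690 * 877325246.008234 / 3628800 ≈ 0.095176

0.095176


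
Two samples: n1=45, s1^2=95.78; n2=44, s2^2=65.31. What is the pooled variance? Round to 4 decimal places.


sp^2 = ((n1-1)*s1^2 + (n2-1)*s2^2)/(n1+n2-2)
(n1-1)*s1^2 = 44 * 95.78 = 4214.32
(n2-1)*s2^2 = 43 * 65.31 = 2808.33
numerator = 4214.32 + 2808.33 = 7022.65
n1+n2-2 = 87
sp^2 = 7022.65 / 87 = 140453/1740 ≈ 80.720115

80.7201


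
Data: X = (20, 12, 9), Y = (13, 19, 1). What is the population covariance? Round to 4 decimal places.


Cov = (1/n)*sum((xi-xbar)(yi-ybar))
n = 3, xbar = 41/3 ≈ 13.666667, ybar = 33/3 = 11
sum((xi-xbar)(yi-ybar)) = 46
Cov = 46 / 3 = 46/3 ≈ 15.333333

15.3333


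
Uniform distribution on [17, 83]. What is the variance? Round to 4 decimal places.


Var = (b-a)^2 / 12
(b-a)^2 = (83 - 17)^2 = 4356
Var = 4356/12 = 363

363.0000


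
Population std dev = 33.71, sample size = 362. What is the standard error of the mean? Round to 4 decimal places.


SE = sigma / sqrt(n)
sqrt(362) ≈ 19.026298
SE = 33.71 / 19.026298 ≈ 1.771758

1.7718


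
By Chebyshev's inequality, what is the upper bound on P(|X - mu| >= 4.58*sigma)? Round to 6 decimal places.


P <= 1/k^2
k^2 = 4.58^2 = 20.9764
1/k^2 = 1 / 20.9764 ≈ 0.04767262

0.047673


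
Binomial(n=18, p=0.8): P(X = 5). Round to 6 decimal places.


P = C(n,k) * p^k * (1-p)^(n-k)
C(18,5) = 8568
p^k = 0.8^5 = 0.32768
(1-p)^(n-k) = 0.2^13 = 0.0000000008192
P = 8568 * 0.32768 * 0.0000000008192 ≈ 0.000002

0.000002


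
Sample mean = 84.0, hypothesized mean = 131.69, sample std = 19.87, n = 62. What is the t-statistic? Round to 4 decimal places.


t = (xbar - mu0) / (s/sqrt(n))
xbar - mu0 = 84.0 - 131.69 = -47.69
sqrt(62) ≈ 7.87400787
s/sqrt(n) = 19.87 / 7.87400787 ≈ 2.52349252
t = -47.69 / 2.52349252 ≈ -18.898411

-18.8984


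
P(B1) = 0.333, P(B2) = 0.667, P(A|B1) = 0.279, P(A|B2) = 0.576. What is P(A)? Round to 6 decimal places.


P(A) = P(A|B1)*P(B1) + P(A|B2)*P(B2)
P(A|B1)*P(B1) = 0.279 * 0.333 = 0.092907
P(A|B2)*P(B2) = 0.576 * 0.667 = 0.384192
P(A) = 0.092907 + 0.384192 = 0.477099

0.477099


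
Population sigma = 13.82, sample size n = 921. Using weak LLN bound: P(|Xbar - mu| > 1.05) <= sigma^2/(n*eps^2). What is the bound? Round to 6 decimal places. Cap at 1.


bound = min(1, sigma^2/(n*eps^2))
sigma^2 = 13.82^2 = 190.9924
n*eps^2 = 921 * 1.05^2 = 921 * 1.1025 = 1015.4025
sigma^2/(n*eps^2) = 190.9924 / 1015.4025 ≈ 0.18809526

0.188095


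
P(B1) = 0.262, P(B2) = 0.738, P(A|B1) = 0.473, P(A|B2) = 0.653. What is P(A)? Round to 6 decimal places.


P(A) = P(A|B1)*P(B1) + P(A|B2)*P(B2)
P(A|B1)*P(B1) = 0.473 * 0.262 = 0.123926
P(A|B2)*P(B2) = 0.653 * 0.738 = 0.481914
P(A) = 0.123926 + 0.481914 = 0.60584

0.605840


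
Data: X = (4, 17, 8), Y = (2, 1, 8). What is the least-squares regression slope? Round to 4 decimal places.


b = sum((xi-xbar)(yi-ybar)) / sum((xi-xbar)^2)
n = 3, xbar = 29/3 ≈ 9.666667, ybar = 11/3 ≈ 3.666667
Sxy = sum((xi-xbar)(yi-ybar)) = -52/3 ≈ -17.333333
Sxx = sum((xi-xbar)^2) = 266/3 ≈ 88.666667
b = Sxy / Sxx = -26/133 ≈ -0.195489

-0.1955


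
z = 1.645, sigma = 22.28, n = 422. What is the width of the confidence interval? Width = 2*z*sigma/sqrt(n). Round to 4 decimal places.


width = 2*z*sigma/sqrt(n)
2*z*sigma = 2 * 1.645 * 22.28 = 73.3012
sqrt(422) ≈ 20.542639
width = 73.3012 / 20.542639 ≈ 3.568247

3.5682


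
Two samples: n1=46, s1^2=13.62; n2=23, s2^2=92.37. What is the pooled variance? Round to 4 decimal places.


sp^2 = ((n1-1)*s1^2 + (n2-1)*s2^2)/(n1+n2-2)
(n1-1)*s1^2 = 45 * 13.62 = 612.9
(n2-1)*s2^2 = 22 * 92.37 = 2032.14
numerator = 612.9 + 2032.14 = 2645.04
n1+n2-2 = 67
sp^2 = 2645.04 / 67 = 66126/1675 ≈ 39.478209

39.4782


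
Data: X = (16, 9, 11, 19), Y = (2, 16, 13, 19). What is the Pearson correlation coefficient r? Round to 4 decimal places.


r = sum((xi-xbar)(yi-ybar)) / sqrt(sum((xi-xbar)^2) * sum((yi-ybar)^2))
n = 4, xbar = 55/4 = 13.75, ybar = 50/4 = 12.5
Sxy = sum((xi-xbar)(yi-ybar)) = -7.5
Sxx = sum((xi-xbar)^2) = 62.75
Syy = sum((yi-ybar)^2) = 165
sqrt(Sxx*Syy) ≈ 101.753378
r = Sxy / sqrt(Sxx*Syy) = -7.5 / 101.753378 ≈ -0.073708

-0.0737


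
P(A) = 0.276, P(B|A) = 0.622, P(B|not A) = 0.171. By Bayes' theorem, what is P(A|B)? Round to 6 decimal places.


P(A|B) = P(B|A)*P(A) / P(B), P(B) = P(B|A)*P(A) + P(B|not A)*P(not A)
P(B|A)*P(A) = 0.622 * 0.276 = 0.171672
P(B|not A)*P(not A) = 0.171 * 0.724 = 0.123804
P(B) = 0.171672 + 0.123804 = 0.295476
P(A|B) = 0.171672 / 0.295476 ≈ 0.58100150

0.581002


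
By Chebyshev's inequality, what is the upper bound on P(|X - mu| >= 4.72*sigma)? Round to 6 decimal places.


P <= 1/k^2
k^2 = 4.72^2 = 22.2784
1/k^2 = 1 / 22.2784 ≈ 0.04488653

0.044887


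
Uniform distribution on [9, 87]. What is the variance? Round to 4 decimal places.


Var = (b-a)^2 / 12
(b-a)^2 = (87 - 9)^2 = 6084
Var = 6084/12 = 507

507.0000


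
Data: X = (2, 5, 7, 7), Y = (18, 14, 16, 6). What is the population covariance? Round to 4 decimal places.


Cov = (1/n)*sum((xi-xbar)(yi-ybar))
n = 4, xbar = 21/4 = 5.25, ybar = 54/4 = 13.5
sum((xi-xbar)(yi-ybar)) = -23.5
Cov = -23.5 / 4 = -5.875

-5.8750


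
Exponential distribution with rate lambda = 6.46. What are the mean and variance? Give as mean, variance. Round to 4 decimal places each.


mean = 1/lam, var = 1/lam^2
mean = 1 / 6.46 = 50/323 ≈ 0.154799
lam^2 = 6.46^2 = 41.7316
var = 1 / 41.7316 ≈ 0.023963

0.1548, 0.0240


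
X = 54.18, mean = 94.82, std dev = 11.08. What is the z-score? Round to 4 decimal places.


z = (X - mu) / sigma
X - mu = 54.18 - 94.82 = -40.64
z = -40.64 / 11.08 = -1016/277 ≈ -3.667870

-3.6679


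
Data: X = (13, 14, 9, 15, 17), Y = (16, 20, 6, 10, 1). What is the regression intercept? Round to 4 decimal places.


a = ybar - b*xbar, where b = sum((xi-xbar)(yi-ybar)) / sum((xi-xbar)^2)
n = 5, xbar = 68/5 = 13.6, ybar = 53/5 = 10.6
Sxy = sum((xi-xbar)(yi-ybar)) = -11.8
Sxx = sum((xi-xbar)^2) = 35.2
b = Sxy / Sxx = -59/176 ≈ -0.335227
a = 10.6 - (-0.335227) * 13.6 = 667/44 ≈ 15.159091

15.1591


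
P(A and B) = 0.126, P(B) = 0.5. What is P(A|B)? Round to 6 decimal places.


P(A|B) = P(A and B) / P(B) = 0.126 / 0.5 = 0.252

0.252000


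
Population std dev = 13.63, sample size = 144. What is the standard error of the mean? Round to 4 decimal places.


SE = sigma / sqrt(n)
sqrt(144) = 12
SE = 13.63 / 12 = 1363/1200 ≈ 1.135833

1.1358


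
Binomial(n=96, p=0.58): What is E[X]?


E[X] = n*p = 96 * 0.58 = 55.68

55.68


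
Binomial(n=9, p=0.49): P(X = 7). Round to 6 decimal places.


P = C(n,k) * p^k * (1-p)^(n-k)
C(9,7) = 36
p^k = 0.49^7 ≈ 0.006782231
(1-p)^(n-k) = 0.51^2 = 0.2601
P = 36 * 0.006782231 * 0.2601 ≈ 0.063506

0.063506


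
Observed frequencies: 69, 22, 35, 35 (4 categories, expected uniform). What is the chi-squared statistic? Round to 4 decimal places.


chi2 = sum((O-E)^2/E), E = total/4
total = 161, E = 161/4 = 40.25
(69 - 40.25)^2 / 40.25 = 826.5625 / 40.25 = 575/28 ≈ 20.535714
(22 - 40.25)^2 / 40.25 = 333.0625 / 40.25 = 5329/644 ≈ 8.274845
(35 - 40.25)^2 / 40.25 = 27.5625 / 40.25 = 63/92 ≈ 0.684783
(35 - 40.25)^2 / 40.25 = 27.5625 / 40.25 = 63/92 ≈ 0.684783
chi2 = 4859/161 ≈ 30.180124

30.1801


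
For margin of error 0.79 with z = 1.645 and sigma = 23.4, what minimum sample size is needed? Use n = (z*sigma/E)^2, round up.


z*sigma/E = 1.645 * 23.4 / 0.79 = 38493/790 ≈ 48.725316
(z*sigma/E)^2 ≈ 2374.156464
round up: n = 2375

2375


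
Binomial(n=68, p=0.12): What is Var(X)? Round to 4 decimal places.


Var = n*p*(1-p) = 68 * 0.12 * 0.88 = 7.1808

7.1808


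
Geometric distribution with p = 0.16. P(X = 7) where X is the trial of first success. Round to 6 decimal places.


P = (1-p)^(k-1) * p
(1-p)^(k-1) = 0.84^6 ≈ 0.3512980
P = 0.3512980 * 0.16 ≈ 0.05620769

0.056208


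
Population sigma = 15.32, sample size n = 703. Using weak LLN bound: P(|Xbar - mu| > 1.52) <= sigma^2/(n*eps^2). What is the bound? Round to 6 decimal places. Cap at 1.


bound = min(1, sigma^2/(n*eps^2))
sigma^2 = 15.32^2 = 234.7024
n*eps^2 = 703 * 1.52^2 = 703 * 2.3104 = 1624.2112
sigma^2/(n*eps^2) = 234.7024 / 1624.2112 ≈ 0.14450239

0.144502


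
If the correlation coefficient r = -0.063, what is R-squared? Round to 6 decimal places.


R^2 = r^2 = (-0.063)^2 = 0.003969

0.003969


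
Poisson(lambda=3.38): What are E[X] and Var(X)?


E[X] = Var(X) = lambda = 3.38

3.38, 3.38


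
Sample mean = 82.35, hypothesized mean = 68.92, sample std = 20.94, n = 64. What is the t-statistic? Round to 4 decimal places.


t = (xbar - mu0) / (s/sqrt(n))
xbar - mu0 = 82.35 - 68.92 = 13.43
sqrt(64) = 8
s/sqrt(n) = 20.94 / 8 = 2.6175
t = 13.43 / 2.6175 = 5372/1047 ≈ 5.130850

5.1309


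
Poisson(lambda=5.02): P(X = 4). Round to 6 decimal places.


P = e^(-lam) * lam^k / k!
e^(-5.02) ≈ 0.006604527
lam^k = 5.02^4 ≈ 635.060160
k! = 4! = 24
P = 0.006604527 * 635.060160 / 24 ≈ 0.174761

0.174761


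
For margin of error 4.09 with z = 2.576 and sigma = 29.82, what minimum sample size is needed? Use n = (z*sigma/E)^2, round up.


z*sigma/E = 2.576 * 29.82 / 4.09 ≈ 18.781496
(z*sigma/E)^2 ≈ 352.744604
round up: n = 353

353


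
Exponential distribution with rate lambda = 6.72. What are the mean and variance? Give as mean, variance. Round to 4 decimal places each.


mean = 1/lam, var = 1/lam^2
mean = 1 / 6.72 = 25/168 ≈ 0.148810
lam^2 = 6.72^2 = 45.1584
var = 1 / 45.1584 ≈ 0.022144

0.1488, 0.0221


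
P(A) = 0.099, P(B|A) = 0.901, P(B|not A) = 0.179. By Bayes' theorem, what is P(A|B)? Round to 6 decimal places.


P(A|B) = P(B|A)*P(A) / P(B), P(B) = P(B|A)*P(A) + P(B|not A)*P(not A)
P(B|A)*P(A) = 0.901 * 0.099 = 0.089199
P(B|not A)*P(not A) = 0.179 * 0.901 = 0.161279
P(B) = 0.089199 + 0.161279 = 0.250478
P(A|B) = 0.089199 / 0.250478 = 99/278 ≈ 0.35611511

0.356115
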